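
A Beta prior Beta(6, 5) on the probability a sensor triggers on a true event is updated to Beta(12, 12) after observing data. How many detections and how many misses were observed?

6 detections and 7 misses

A Beta(α, β) prior with s successes and f failures in binomial data gives a Beta(α+s, β+f) posterior.
Match parameters: s=12−6=6, f=12−5=7.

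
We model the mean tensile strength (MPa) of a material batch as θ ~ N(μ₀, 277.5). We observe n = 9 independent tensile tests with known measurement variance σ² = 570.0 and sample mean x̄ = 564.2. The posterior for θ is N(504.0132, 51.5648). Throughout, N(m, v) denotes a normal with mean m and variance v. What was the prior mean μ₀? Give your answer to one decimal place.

μ₀ = 240.3

The posterior mean is a precision-weighted average: μ_n = (τ₀μ₀ + τ_data·x̄)/(τ₀+τ_data), with τ₀=1/σ₀² and τ_data=n/σ².
Here τ₀ = 1/277.5 = 0.003604 and τ_data = 9/570.0 = 0.015789, so τ_n = 0.019393.
Rearranging for μ₀: μ₀ = (μ_n·τ_n − τ_data·x̄)/τ₀ = (504.0132·0.019393 − 0.015789·564.2) / 0.003604 = 0.866174/0.003604 ≈ 240.3.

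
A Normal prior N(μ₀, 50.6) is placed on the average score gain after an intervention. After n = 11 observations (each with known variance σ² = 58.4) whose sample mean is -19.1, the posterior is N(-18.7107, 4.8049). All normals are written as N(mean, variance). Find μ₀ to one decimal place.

μ₀ = -15.0

With known observation variance, the Normal–Normal posterior has precision τ_n = τ₀ + n/σ² and mean μ_n = (τ₀μ₀ + (n/σ²)x̄)/τ_n.
Here τ₀ = 1/50.6 = 0.019763 and τ_data = 11/58.4 = 0.188356, so τ_n = 0.208119.
Rearranging for μ₀: μ₀ = (μ_n·τ_n − τ_data·x̄)/τ₀ = (-18.7107·0.208119 − 0.188356·-19.1) / 0.019763 = -0.296453/0.019763 ≈ -15.0.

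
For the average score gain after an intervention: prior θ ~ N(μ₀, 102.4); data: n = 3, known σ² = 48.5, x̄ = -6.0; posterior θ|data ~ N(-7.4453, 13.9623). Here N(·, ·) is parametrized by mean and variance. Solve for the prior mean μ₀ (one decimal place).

With known observation variance, the Normal–Normal posterior has precision τ_n = τ₀ + n/σ² and mean μ_n = (τ₀μ₀ + (n/σ²)x̄)/τ_n.
Here τ₀ = 1/102.4 = 0.009766 and τ_data = 3/48.5 = 0.061856, so τ_n = 0.071622.
Rearranging for μ₀: μ₀ = (μ_n·τ_n − τ_data·x̄)/τ₀ = (-7.4453·0.071622 − 0.061856·-6.0) / 0.009766 = -0.162111/0.009766 ≈ -16.6.

μ₀ = -16.6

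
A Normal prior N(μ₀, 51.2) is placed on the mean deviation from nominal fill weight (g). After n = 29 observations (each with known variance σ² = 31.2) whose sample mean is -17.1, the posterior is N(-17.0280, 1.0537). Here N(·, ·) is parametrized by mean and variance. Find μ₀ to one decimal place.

μ₀ = -13.6

The posterior mean is a precision-weighted average: μ_n = (τ₀μ₀ + τ_data·x̄)/(τ₀+τ_data), with τ₀=1/σ₀² and τ_data=n/σ².
Here τ₀ = 1/51.2 = 0.019531 and τ_data = 29/31.2 = 0.929487, so τ_n = 0.949018.
Rearranging for μ₀: μ₀ = (μ_n·τ_n − τ_data·x̄)/τ₀ = (-17.0280·0.949018 − 0.929487·-17.1) / 0.019531 = -0.265651/0.019531 ≈ -13.6.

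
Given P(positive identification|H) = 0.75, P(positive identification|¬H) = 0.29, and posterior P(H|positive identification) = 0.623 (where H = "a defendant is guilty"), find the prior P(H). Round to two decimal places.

In odds form, posterior odds = prior odds × likelihood ratio, so prior odds = posterior odds ÷ LR.
Posterior odds = 0.623/(1−0.623) = 1.6525. LR = 0.75/0.29 = 2.5862.
Prior odds = 1.6525/2.5862 = 0.6390, so P(H) = 0.6390/(1+0.6390) ≈ 0.39.

P(H) = 0.39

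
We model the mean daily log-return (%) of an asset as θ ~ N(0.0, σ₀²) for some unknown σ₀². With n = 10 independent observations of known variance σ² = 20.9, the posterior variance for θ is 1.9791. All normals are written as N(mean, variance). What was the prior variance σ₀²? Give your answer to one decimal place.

Posterior precision equals prior precision plus data precision: 1/σ_n² = 1/σ₀² + n/σ².
So 1/σ₀² = 1/1.9791 − 10/20.9 = 0.505280 − 0.478469 = 0.026811.
Hence σ₀² = 1/0.026811 ≈ 37.3.

σ₀² = 37.3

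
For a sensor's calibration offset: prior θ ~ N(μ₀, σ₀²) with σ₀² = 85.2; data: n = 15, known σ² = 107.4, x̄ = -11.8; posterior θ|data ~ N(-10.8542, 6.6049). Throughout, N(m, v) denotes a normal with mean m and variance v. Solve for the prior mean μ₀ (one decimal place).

μ₀ = 0.4

With known observation variance, the Normal–Normal posterior has precision τ_n = τ₀ + n/σ² and mean μ_n = (τ₀μ₀ + (n/σ²)x̄)/τ_n.
Here τ₀ = 1/85.2 = 0.011737 and τ_data = 15/107.4 = 0.139665, so τ_n = 0.151402.
Rearranging for μ₀: μ₀ = (μ_n·τ_n − τ_data·x̄)/τ₀ = (-10.8542·0.151402 − 0.139665·-11.8) / 0.011737 = 0.004699/0.011737 ≈ 0.4.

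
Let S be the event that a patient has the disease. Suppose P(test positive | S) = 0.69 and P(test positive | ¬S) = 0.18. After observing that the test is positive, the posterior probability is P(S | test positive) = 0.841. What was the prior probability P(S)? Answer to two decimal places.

Bayes' rule in odds form gives O(S|E) = O(S)·[P(E|S)/P(E|¬S)], hence O(S) = O(S|E)/LR.
Posterior odds = 0.841/(1−0.841) = 5.2893. LR = 0.69/0.18 = 3.8333.
Prior odds = 5.2893/3.8333 = 1.3798, so P(S) = 1.3798/(1+1.3798) ≈ 0.58.

P(S) = 0.58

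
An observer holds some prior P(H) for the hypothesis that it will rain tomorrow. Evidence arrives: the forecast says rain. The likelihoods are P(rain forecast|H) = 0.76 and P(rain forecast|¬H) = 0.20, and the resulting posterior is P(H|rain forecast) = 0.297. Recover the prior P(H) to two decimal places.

Bayes' rule in odds form gives O(H|E) = O(H)·[P(E|H)/P(E|¬H)], hence O(H) = O(H|E)/LR.
Posterior odds = 0.297/(1−0.297) = 0.4225. LR = 0.76/0.20 = 3.8000.
Prior odds = 0.4225/3.8000 = 0.1112, so P(H) = 0.1112/(1+0.1112) ≈ 0.10.

P(H) = 0.10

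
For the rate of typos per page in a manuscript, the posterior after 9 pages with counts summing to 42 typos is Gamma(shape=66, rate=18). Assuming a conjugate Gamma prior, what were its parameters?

Gamma–Poisson conjugacy: posterior shape = α + Σxᵢ, posterior rate = β + n.
So α = 66 − 42 = 24 and β = 18 − 9 = 9.

Gamma(shape=24, rate=9)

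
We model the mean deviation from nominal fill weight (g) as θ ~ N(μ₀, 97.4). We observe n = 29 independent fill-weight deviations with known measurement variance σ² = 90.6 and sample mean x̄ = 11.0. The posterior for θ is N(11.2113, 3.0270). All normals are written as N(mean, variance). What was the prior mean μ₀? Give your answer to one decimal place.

μ₀ = 17.8

With known observation variance, the Normal–Normal posterior has precision τ_n = τ₀ + n/σ² and mean μ_n = (τ₀μ₀ + (n/σ²)x̄)/τ_n.
Here τ₀ = 1/97.4 = 0.010267 and τ_data = 29/90.6 = 0.320088, so τ_n = 0.330355.
Rearranging for μ₀: μ₀ = (μ_n·τ_n − τ_data·x̄)/τ₀ = (11.2113·0.330355 − 0.320088·11.0) / 0.010267 = 0.182741/0.010267 ≈ 17.8.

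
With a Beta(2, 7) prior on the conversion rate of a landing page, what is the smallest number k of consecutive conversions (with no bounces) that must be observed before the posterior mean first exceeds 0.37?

After k conversions and 0 bounces the posterior is Beta(2+k, 7), with mean (2+k)/(2+7+k).
Set (2+k)/(9+k) > 0.37 and solve: k > (0.37·9 − 2)/(1 − 0.37) = 2.111.
The smallest integer exceeding 2.111 is 3.

k = 3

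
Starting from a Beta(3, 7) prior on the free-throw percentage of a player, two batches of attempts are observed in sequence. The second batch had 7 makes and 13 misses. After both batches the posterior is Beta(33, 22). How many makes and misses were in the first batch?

23 makes and 2 misses

Sequential conjugate updates are equivalent to a single update on the pooled data, so total successes = posterior α − prior α and total failures = posterior β − prior β.
Total across both batches: 33−3=30 makes, 22−7=15 misses.
Subtract the second batch: 30−7=23 makes and 15−13=2 misses.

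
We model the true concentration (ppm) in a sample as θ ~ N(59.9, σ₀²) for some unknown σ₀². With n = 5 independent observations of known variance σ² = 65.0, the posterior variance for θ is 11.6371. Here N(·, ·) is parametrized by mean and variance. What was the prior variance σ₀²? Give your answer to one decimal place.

σ₀² = 111.0

Posterior precision equals prior precision plus data precision: 1/σ_n² = 1/σ₀² + n/σ².
So 1/σ₀² = 1/11.6371 − 5/65.0 = 0.085932 − 0.076923 = 0.009009.
Hence σ₀² = 1/0.009009 ≈ 111.0.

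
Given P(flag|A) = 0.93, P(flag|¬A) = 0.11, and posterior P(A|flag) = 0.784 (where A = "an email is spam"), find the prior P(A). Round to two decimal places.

In odds form, posterior odds = prior odds × likelihood ratio, so prior odds = posterior odds ÷ LR.
Posterior odds = 0.784/(1−0.784) = 3.6296. LR = 0.93/0.11 = 8.4545.
Prior odds = 3.6296/8.4545 = 0.4293, so P(A) = 0.4293/(1+0.4293) ≈ 0.30.

P(A) = 0.30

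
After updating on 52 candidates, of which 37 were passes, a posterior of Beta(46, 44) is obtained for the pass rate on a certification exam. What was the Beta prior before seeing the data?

Beta(9, 29)

Under Beta–binomial conjugacy the posterior parameters are (a+s, b+f).
Subtract the data counts: 46−37=9, 44−15=29.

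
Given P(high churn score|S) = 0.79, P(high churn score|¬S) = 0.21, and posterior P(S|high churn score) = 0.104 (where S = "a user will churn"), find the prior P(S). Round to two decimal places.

P(S) = 0.03

Bayes' rule in odds form gives O(S|E) = O(S)·[P(E|S)/P(E|¬S)], hence O(S) = O(S|E)/LR.
Posterior odds = 0.104/(1−0.104) = 0.1161. LR = 0.79/0.21 = 3.7619.
Prior odds = 0.1161/3.7619 = 0.0309, so P(S) = 0.0309/(1+0.0309) ≈ 0.03.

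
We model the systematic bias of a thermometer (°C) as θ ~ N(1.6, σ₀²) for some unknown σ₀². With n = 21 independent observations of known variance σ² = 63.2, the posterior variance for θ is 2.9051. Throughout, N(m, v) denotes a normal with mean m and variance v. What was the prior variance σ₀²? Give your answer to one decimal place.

Posterior precision equals prior precision plus data precision: 1/σ_n² = 1/σ₀² + n/σ².
So 1/σ₀² = 1/2.9051 − 21/63.2 = 0.344222 − 0.332278 = 0.011944.
Hence σ₀² = 1/0.011944 ≈ 83.7.

σ₀² = 83.7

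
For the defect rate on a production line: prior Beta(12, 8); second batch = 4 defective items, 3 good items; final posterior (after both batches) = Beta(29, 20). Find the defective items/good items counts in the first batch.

13 defective items and 9 good items

Because Beta–binomial updating is additive in the counts, the combined data contributed (α_post−α_prior, β_post−β_prior) successes and failures.
Total across both batches: 29−12=17 defective items, 20−8=12 good items.
Subtract the second batch: 17−4=13 defective items and 12−3=9 good items.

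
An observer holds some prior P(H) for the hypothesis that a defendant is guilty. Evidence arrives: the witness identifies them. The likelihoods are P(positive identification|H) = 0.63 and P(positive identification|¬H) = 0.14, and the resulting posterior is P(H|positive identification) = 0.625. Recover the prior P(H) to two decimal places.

P(H) = 0.27

In odds form, posterior odds = prior odds × likelihood ratio, so prior odds = posterior odds ÷ LR.
Posterior odds = 0.625/(1−0.625) = 1.6667. LR = 0.63/0.14 = 4.5000.
Prior odds = 1.6667/4.5000 = 0.3704, so P(H) = 0.3704/(1+0.3704) ≈ 0.27.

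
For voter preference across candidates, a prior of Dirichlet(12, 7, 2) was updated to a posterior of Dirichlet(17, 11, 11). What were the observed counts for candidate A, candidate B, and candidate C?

counts (5, 4, 9)

For a Dirichlet(α) prior with multinomial counts c, the posterior is Dirichlet(α + c) componentwise.
Counts are posterior − prior componentwise: 17−12=5, 11−7=4, 11−2=9.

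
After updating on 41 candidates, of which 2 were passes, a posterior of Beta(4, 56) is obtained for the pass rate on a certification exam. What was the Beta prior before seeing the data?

Under Beta–binomial conjugacy the posterior parameters are (a+s, b+f).
Subtract the data counts: 4−2=2, 56−39=17.

Beta(2, 17)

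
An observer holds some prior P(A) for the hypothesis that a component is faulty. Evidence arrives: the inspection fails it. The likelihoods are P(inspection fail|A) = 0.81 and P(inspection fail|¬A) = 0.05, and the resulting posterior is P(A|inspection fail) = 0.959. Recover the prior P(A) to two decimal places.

Bayes' rule in odds form gives O(A|E) = O(A)·[P(E|A)/P(E|¬A)], hence O(A) = O(A|E)/LR.
Posterior odds = 0.959/(1−0.959) = 23.3902. LR = 0.81/0.05 = 16.2000.
Prior odds = 23.3902/16.2000 = 1.4438, so P(A) = 1.4438/(1+1.4438) ≈ 0.59.

P(A) = 0.59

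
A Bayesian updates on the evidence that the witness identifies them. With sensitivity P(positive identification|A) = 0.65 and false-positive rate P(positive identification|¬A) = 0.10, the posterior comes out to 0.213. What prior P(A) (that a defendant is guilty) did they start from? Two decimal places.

P(A) = 0.04

Bayes' rule in odds form gives O(A|E) = O(A)·[P(E|A)/P(E|¬A)], hence O(A) = O(A|E)/LR.
Posterior odds = 0.213/(1−0.213) = 0.2706. LR = 0.65/0.10 = 6.5000.
Prior odds = 0.2706/6.5000 = 0.0416, so P(A) = 0.0416/(1+0.0416) ≈ 0.04.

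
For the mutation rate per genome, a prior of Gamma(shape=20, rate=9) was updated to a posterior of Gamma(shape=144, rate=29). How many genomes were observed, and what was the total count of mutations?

A Gamma(α, β) prior (rate parametrization) on a Poisson rate with n observations summing to S gives posterior Gamma(α+S, β+n).
Matching: Σxᵢ = 144 − 20 = 124 and n = 29 − 9 = 20.

n = 20 genomes with total 124 mutations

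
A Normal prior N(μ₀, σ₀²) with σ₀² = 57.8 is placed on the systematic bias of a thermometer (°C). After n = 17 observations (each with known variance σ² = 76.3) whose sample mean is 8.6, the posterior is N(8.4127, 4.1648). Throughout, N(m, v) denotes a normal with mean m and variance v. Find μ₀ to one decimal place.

The posterior mean is a precision-weighted average: μ_n = (τ₀μ₀ + τ_data·x̄)/(τ₀+τ_data), with τ₀=1/σ₀² and τ_data=n/σ².
Here τ₀ = 1/57.8 = 0.017301 and τ_data = 17/76.3 = 0.222805, so τ_n = 0.240106.
Rearranging for μ₀: μ₀ = (μ_n·τ_n − τ_data·x̄)/τ₀ = (8.4127·0.240106 − 0.222805·8.6) / 0.017301 = 0.103817/0.017301 ≈ 6.0.

μ₀ = 6.0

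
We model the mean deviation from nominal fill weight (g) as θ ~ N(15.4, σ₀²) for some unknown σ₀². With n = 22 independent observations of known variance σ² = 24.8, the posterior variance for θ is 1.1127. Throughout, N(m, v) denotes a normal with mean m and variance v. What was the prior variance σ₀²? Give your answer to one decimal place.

For the Normal–Normal model with known σ², precisions add: τ_n = τ₀ + n/σ².
So 1/σ₀² = 1/1.1127 − 22/24.8 = 0.898715 − 0.887097 = 0.011618.
Hence σ₀² = 1/0.011618 ≈ 86.1.

σ₀² = 86.1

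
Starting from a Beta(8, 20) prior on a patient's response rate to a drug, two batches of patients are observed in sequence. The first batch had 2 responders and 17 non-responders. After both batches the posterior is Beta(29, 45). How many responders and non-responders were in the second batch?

Sequential conjugate updates are equivalent to a single update on the pooled data, so total successes = posterior α − prior α and total failures = posterior β − prior β.
Total across both batches: 29−8=21 responders, 45−20=25 non-responders.
Subtract the first batch: 21−2=19 responders and 25−17=8 non-responders.

19 responders and 8 non-responders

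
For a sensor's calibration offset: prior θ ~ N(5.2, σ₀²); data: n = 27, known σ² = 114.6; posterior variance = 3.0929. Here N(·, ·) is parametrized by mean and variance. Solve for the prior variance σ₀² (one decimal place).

σ₀² = 11.4

Posterior precision equals prior precision plus data precision: 1/σ_n² = 1/σ₀² + n/σ².
So 1/σ₀² = 1/3.0929 − 27/114.6 = 0.323321 − 0.235602 = 0.087719.
Hence σ₀² = 1/0.087719 ≈ 11.4.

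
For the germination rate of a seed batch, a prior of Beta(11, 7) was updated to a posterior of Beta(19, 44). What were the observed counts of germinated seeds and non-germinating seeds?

8 germinated seeds and 37 non-germinating seeds

Beta is conjugate to the binomial likelihood: posterior = Beta(a+s, b+f).
Match parameters: s=19−11=8, f=44−7=37.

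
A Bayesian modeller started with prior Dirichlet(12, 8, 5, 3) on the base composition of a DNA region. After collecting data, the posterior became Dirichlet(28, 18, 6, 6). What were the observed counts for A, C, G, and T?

counts (16, 10, 1, 3)

For a Dirichlet(α) prior with multinomial counts c, the posterior is Dirichlet(α + c) componentwise.
Counts are posterior − prior componentwise: 28−12=16, 18−8=10, 6−5=1, 6−3=3.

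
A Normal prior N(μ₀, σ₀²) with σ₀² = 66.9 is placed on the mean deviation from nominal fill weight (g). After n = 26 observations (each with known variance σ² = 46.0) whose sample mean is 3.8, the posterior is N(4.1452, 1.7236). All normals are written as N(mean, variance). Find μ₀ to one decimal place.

With known observation variance, the Normal–Normal posterior has precision τ_n = τ₀ + n/σ² and mean μ_n = (τ₀μ₀ + (n/σ²)x̄)/τ_n.
Here τ₀ = 1/66.9 = 0.014948 and τ_data = 26/46.0 = 0.565217, so τ_n = 0.580165.
Rearranging for μ₀: μ₀ = (μ_n·τ_n − τ_data·x̄)/τ₀ = (4.1452·0.580165 − 0.565217·3.8) / 0.014948 = 0.257075/0.014948 ≈ 17.2.

μ₀ = 17.2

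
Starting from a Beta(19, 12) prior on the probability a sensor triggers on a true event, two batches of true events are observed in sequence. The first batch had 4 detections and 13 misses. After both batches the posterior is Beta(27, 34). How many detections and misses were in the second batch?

4 detections and 9 misses

Sequential conjugate updates are equivalent to a single update on the pooled data, so total successes = posterior α − prior α and total failures = posterior β − prior β.
Total across both batches: 27−19=8 detections, 34−12=22 misses.
Subtract the first batch: 8−4=4 detections and 22−13=9 misses.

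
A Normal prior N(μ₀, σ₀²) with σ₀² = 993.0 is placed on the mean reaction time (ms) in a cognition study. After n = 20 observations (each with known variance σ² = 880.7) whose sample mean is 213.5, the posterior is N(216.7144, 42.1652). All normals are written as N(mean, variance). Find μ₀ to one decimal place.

μ₀ = 289.2

The posterior mean is a precision-weighted average: μ_n = (τ₀μ₀ + τ_data·x̄)/(τ₀+τ_data), with τ₀=1/σ₀² and τ_data=n/σ².
Here τ₀ = 1/993.0 = 0.001007 and τ_data = 20/880.7 = 0.022709, so τ_n = 0.023716.
Rearranging for μ₀: μ₀ = (μ_n·τ_n − τ_data·x̄)/τ₀ = (216.7144·0.023716 − 0.022709·213.5) / 0.001007 = 0.291227/0.001007 ≈ 289.2.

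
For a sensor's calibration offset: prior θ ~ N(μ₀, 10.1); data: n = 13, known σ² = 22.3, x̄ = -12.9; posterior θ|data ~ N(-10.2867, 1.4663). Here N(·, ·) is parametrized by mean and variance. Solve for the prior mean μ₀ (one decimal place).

μ₀ = 5.1

With known observation variance, the Normal–Normal posterior has precision τ_n = τ₀ + n/σ² and mean μ_n = (τ₀μ₀ + (n/σ²)x̄)/τ_n.
Here τ₀ = 1/10.1 = 0.099010 and τ_data = 13/22.3 = 0.582960, so τ_n = 0.681970.
Rearranging for μ₀: μ₀ = (μ_n·τ_n − τ_data·x̄)/τ₀ = (-10.2867·0.681970 − 0.582960·-12.9) / 0.099010 = 0.504963/0.099010 ≈ 5.1.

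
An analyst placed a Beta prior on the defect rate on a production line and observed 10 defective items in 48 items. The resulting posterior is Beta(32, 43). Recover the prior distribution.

Beta is conjugate to the binomial likelihood: posterior = Beta(a+s, b+f).
So a = 32 − 10 = 22 and b = 43 − 38 = 5.

Beta(22, 5)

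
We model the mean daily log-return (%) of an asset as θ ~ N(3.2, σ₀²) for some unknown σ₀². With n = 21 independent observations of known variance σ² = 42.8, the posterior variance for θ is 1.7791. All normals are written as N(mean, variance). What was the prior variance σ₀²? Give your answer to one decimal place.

Posterior precision equals prior precision plus data precision: 1/σ_n² = 1/σ₀² + n/σ².
So 1/σ₀² = 1/1.7791 − 21/42.8 = 0.562082 − 0.490654 = 0.071428.
Hence σ₀² = 1/0.071428 ≈ 14.0.

σ₀² = 14.0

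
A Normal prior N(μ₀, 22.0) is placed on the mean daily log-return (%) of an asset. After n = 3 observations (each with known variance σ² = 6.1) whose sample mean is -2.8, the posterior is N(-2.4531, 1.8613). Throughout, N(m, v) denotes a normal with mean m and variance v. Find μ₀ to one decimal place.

The posterior mean is a precision-weighted average: μ_n = (τ₀μ₀ + τ_data·x̄)/(τ₀+τ_data), with τ₀=1/σ₀² and τ_data=n/σ².
Here τ₀ = 1/22.0 = 0.045455 and τ_data = 3/6.1 = 0.491803, so τ_n = 0.537258.
Rearranging for μ₀: μ₀ = (μ_n·τ_n − τ_data·x̄)/τ₀ = (-2.4531·0.537258 − 0.491803·-2.8) / 0.045455 = 0.059101/0.045455 ≈ 1.3.

μ₀ = 1.3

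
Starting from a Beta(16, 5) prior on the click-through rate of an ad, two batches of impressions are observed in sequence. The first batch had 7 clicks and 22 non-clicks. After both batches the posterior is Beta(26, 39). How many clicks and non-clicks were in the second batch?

Sequential conjugate updates are equivalent to a single update on the pooled data, so total successes = posterior α − prior α and total failures = posterior β − prior β.
Total across both batches: 26−16=10 clicks, 39−5=34 non-clicks.
Subtract the first batch: 10−7=3 clicks and 34−22=12 non-clicks.

3 clicks and 12 non-clicks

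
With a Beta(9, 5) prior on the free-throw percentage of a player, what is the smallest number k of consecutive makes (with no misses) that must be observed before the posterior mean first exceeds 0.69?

k = 3

After k makes and 0 misses the posterior is Beta(9+k, 5), with mean (9+k)/(9+5+k).
Set (9+k)/(14+k) > 0.69 and solve: k > (0.69·14 − 9)/(1 − 0.69) = 2.129.
The smallest integer exceeding 2.129 is 3.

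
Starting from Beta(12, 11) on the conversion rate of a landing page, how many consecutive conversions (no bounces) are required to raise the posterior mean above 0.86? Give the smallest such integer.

After k conversions and 0 bounces the posterior is Beta(12+k, 11), with mean (12+k)/(12+11+k).
Set (12+k)/(23+k) > 0.86 and solve: k > (0.86·23 − 12)/(1 − 0.86) = 55.571.
The smallest integer exceeding 55.571 is 56, and checking k=56: (68)/(79) = 0.8608 > 0.86.

k = 56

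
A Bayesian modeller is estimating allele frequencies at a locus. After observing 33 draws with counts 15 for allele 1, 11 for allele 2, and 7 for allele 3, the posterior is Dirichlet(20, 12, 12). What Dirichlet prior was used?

Dirichlet(5, 1, 5)

For a Dirichlet(α) prior with multinomial counts c, the posterior is Dirichlet(α + c) componentwise.
Subtract each count from the matching posterior parameter: 20−15=5, 12−11=1, 12−7=5.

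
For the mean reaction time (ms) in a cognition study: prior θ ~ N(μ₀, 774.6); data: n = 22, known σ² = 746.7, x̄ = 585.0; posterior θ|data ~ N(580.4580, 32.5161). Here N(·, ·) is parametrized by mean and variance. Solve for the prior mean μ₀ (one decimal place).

μ₀ = 476.8

With known observation variance, the Normal–Normal posterior has precision τ_n = τ₀ + n/σ² and mean μ_n = (τ₀μ₀ + (n/σ²)x̄)/τ_n.
Here τ₀ = 1/774.6 = 0.001291 and τ_data = 22/746.7 = 0.029463, so τ_n = 0.030754.
Rearranging for μ₀: μ₀ = (μ_n·τ_n − τ_data·x̄)/τ₀ = (580.4580·0.030754 − 0.029463·585.0) / 0.001291 = 0.615550/0.001291 ≈ 476.8.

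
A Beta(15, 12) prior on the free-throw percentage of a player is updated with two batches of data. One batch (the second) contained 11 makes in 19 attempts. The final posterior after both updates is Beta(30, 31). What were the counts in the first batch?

4 makes and 11 misses

Sequential conjugate updates are equivalent to a single update on the pooled data, so total successes = posterior α − prior α and total failures = posterior β − prior β.
Total across both batches: 30−15=15 makes, 31−12=19 misses.
Subtract the second batch: 15−11=4 makes and 19−8=11 misses.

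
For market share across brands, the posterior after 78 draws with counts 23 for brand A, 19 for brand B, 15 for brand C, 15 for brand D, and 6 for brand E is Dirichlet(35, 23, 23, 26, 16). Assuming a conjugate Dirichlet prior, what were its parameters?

For a Dirichlet(α) prior with multinomial counts c, the posterior is Dirichlet(α + c) componentwise.
Subtract each count from the matching posterior parameter: 35−23=12, 23−19=4, 23−15=8, 26−15=11, 16−6=10.

Dirichlet(12, 4, 8, 11, 10)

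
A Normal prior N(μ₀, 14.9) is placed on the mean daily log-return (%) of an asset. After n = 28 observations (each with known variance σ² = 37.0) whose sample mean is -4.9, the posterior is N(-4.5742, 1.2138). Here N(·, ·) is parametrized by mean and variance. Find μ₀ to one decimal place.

μ₀ = -0.9

The posterior mean is a precision-weighted average: μ_n = (τ₀μ₀ + τ_data·x̄)/(τ₀+τ_data), with τ₀=1/σ₀² and τ_data=n/σ².
Here τ₀ = 1/14.9 = 0.067114 and τ_data = 28/37.0 = 0.756757, so τ_n = 0.823871.
Rearranging for μ₀: μ₀ = (μ_n·τ_n − τ_data·x̄)/τ₀ = (-4.5742·0.823871 − 0.756757·-4.9) / 0.067114 = -0.060441/0.067114 ≈ -0.9.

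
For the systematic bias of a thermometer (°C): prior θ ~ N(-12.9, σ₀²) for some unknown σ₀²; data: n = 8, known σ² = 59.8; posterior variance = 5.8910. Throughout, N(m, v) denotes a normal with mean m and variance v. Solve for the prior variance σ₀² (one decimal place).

For the Normal–Normal model with known σ², precisions add: τ_n = τ₀ + n/σ².
So 1/σ₀² = 1/5.8910 − 8/59.8 = 0.169750 − 0.133779 = 0.035971.
Hence σ₀² = 1/0.035971 ≈ 27.8.

σ₀² = 27.8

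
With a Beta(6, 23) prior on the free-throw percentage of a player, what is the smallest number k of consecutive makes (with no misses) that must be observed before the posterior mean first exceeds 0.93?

k = 300

After k makes and 0 misses the posterior is Beta(6+k, 23), with mean (6+k)/(6+23+k).
Set (6+k)/(29+k) > 0.93 and solve: k > (0.93·29 − 6)/(1 − 0.93) = 299.571.
The smallest integer exceeding 299.571 is 300.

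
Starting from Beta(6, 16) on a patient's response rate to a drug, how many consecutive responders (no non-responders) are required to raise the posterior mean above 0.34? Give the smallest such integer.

After k responders and 0 non-responders the posterior is Beta(6+k, 16), with mean (6+k)/(6+16+k).
Set (6+k)/(22+k) > 0.34 and solve: k > (0.34·22 − 6)/(1 − 0.34) = 2.242.
The smallest integer exceeding 2.242 is 3, and checking k=3: (9)/(25) = 0.3600 > 0.34.

k = 3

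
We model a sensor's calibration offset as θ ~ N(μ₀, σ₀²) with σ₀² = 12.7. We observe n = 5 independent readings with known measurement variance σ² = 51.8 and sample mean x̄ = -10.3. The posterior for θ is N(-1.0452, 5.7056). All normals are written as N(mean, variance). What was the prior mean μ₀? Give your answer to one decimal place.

μ₀ = 10.3

The posterior mean is a precision-weighted average: μ_n = (τ₀μ₀ + τ_data·x̄)/(τ₀+τ_data), with τ₀=1/σ₀² and τ_data=n/σ².
Here τ₀ = 1/12.7 = 0.078740 and τ_data = 5/51.8 = 0.096525, so τ_n = 0.175265.
Rearranging for μ₀: μ₀ = (μ_n·τ_n − τ_data·x̄)/τ₀ = (-1.0452·0.175265 − 0.096525·-10.3) / 0.078740 = 0.811021/0.078740 ≈ 10.3.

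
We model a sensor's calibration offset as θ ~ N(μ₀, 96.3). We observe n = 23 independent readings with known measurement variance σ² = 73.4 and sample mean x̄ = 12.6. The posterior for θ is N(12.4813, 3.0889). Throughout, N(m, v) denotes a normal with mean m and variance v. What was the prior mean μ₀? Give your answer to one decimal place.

μ₀ = 8.9

With known observation variance, the Normal–Normal posterior has precision τ_n = τ₀ + n/σ² and mean μ_n = (τ₀μ₀ + (n/σ²)x̄)/τ_n.
Here τ₀ = 1/96.3 = 0.010384 and τ_data = 23/73.4 = 0.313351, so τ_n = 0.323735.
Rearranging for μ₀: μ₀ = (μ_n·τ_n − τ_data·x̄)/τ₀ = (12.4813·0.323735 − 0.313351·12.6) / 0.010384 = 0.092411/0.010384 ≈ 8.9.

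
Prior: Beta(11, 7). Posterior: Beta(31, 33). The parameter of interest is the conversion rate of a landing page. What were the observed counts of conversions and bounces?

20 conversions and 26 bounces

Beta is conjugate to the binomial likelihood: posterior = Beta(a+s, b+f).
So s = 31 − 11 = 20 and f = 33 − 7 = 26.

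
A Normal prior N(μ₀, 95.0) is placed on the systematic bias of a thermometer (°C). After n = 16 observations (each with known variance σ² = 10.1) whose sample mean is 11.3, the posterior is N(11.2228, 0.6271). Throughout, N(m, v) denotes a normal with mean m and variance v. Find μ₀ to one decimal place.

The posterior mean is a precision-weighted average: μ_n = (τ₀μ₀ + τ_data·x̄)/(τ₀+τ_data), with τ₀=1/σ₀² and τ_data=n/σ².
Here τ₀ = 1/95.0 = 0.010526 and τ_data = 16/10.1 = 1.584158, so τ_n = 1.594684.
Rearranging for μ₀: μ₀ = (μ_n·τ_n − τ_data·x̄)/τ₀ = (11.2228·1.594684 − 1.584158·11.3) / 0.010526 = -0.004166/0.010526 ≈ -0.4.

μ₀ = -0.4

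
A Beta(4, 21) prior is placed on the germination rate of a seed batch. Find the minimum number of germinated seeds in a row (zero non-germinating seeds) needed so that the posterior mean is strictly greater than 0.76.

k = 63

After k germinated seeds and 0 non-germinating seeds the posterior is Beta(4+k, 21), with mean (4+k)/(4+21+k).
Set (4+k)/(25+k) > 0.76 and solve: k > (0.76·25 − 4)/(1 − 0.76) = 62.500.
The smallest integer exceeding 62.500 is 63.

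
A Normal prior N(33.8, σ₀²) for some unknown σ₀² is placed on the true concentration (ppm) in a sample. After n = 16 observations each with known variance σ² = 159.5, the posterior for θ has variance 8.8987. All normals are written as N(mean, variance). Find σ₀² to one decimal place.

For the Normal–Normal model with known σ², precisions add: τ_n = τ₀ + n/σ².
So 1/σ₀² = 1/8.8987 − 16/159.5 = 0.112376 − 0.100313 = 0.012063.
Hence σ₀² = 1/0.012063 ≈ 82.9.

σ₀² = 82.9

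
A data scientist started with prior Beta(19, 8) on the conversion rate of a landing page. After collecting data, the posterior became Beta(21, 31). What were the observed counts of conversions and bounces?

A Beta(a, b) prior with s successes and f failures in binomial data gives a Beta(a+s, b+f) posterior.
So s = 21 − 19 = 2 and f = 31 − 8 = 23.

2 conversions and 23 bounces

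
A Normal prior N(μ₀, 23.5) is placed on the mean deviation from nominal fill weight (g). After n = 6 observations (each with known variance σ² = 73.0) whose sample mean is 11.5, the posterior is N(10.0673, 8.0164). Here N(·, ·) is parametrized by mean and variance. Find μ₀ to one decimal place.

The posterior mean is a precision-weighted average: μ_n = (τ₀μ₀ + τ_data·x̄)/(τ₀+τ_data), with τ₀=1/σ₀² and τ_data=n/σ².
Here τ₀ = 1/23.5 = 0.042553 and τ_data = 6/73.0 = 0.082192, so τ_n = 0.124745.
Rearranging for μ₀: μ₀ = (μ_n·τ_n − τ_data·x̄)/τ₀ = (10.0673·0.124745 − 0.082192·11.5) / 0.042553 = 0.310637/0.042553 ≈ 7.3.

μ₀ = 7.3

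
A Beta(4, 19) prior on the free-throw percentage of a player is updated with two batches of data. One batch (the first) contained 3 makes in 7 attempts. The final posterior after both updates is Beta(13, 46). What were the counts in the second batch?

6 makes and 23 misses

Because Beta–binomial updating is additive in the counts, the combined data contributed (α_post−α_prior, β_post−β_prior) successes and failures.
Total across both batches: 13−4=9 makes, 46−19=27 misses.
Subtract the first batch: 9−3=6 makes and 27−4=23 misses.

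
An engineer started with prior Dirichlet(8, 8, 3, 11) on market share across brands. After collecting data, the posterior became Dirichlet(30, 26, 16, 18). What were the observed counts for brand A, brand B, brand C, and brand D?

For a Dirichlet(α) prior with multinomial counts c, the posterior is Dirichlet(α + c) componentwise.
Counts are posterior − prior componentwise: 30−8=22, 26−8=18, 16−3=13, 18−11=7.

counts (22, 18, 13, 7)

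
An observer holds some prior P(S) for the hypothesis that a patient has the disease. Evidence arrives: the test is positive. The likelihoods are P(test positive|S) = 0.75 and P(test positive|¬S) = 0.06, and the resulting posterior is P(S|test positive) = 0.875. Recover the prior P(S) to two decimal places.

P(S) = 0.36

Bayes' rule in odds form gives O(S|E) = O(S)·[P(E|S)/P(E|¬S)], hence O(S) = O(S|E)/LR.
Posterior odds = 0.875/(1−0.875) = 7.0000. LR = 0.75/0.06 = 12.5000.
Prior odds = 7.0000/12.5000 = 0.5600, so P(S) = 0.5600/(1+0.5600) ≈ 0.36.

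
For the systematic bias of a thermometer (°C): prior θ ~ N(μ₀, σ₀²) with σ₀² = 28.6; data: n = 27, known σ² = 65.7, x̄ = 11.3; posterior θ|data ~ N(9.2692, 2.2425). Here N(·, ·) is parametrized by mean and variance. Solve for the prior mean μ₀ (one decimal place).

With known observation variance, the Normal–Normal posterior has precision τ_n = τ₀ + n/σ² and mean μ_n = (τ₀μ₀ + (n/σ²)x̄)/τ_n.
Here τ₀ = 1/28.6 = 0.034965 and τ_data = 27/65.7 = 0.410959, so τ_n = 0.445924.
Rearranging for μ₀: μ₀ = (μ_n·τ_n − τ_data·x̄)/τ₀ = (9.2692·0.445924 − 0.410959·11.3) / 0.034965 = -0.510478/0.034965 ≈ -14.6.

μ₀ = -14.6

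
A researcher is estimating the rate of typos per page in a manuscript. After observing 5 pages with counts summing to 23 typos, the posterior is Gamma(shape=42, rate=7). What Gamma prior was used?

Gamma(shape=19, rate=2)

A Gamma(α, β) prior (rate parametrization) on a Poisson rate with n observations summing to S gives posterior Gamma(α+S, β+n).
So α = 42 − 23 = 19 and β = 7 − 5 = 2.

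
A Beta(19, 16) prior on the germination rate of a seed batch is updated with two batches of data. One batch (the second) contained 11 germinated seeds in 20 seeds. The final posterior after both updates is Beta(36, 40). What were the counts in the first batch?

6 germinated seeds and 15 non-germinating seeds

Sequential conjugate updates are equivalent to a single update on the pooled data, so total successes = posterior α − prior α and total failures = posterior β − prior β.
Total across both batches: 36−19=17 germinated seeds, 40−16=24 non-germinating seeds.
Subtract the second batch: 17−11=6 germinated seeds and 24−9=15 non-germinating seeds.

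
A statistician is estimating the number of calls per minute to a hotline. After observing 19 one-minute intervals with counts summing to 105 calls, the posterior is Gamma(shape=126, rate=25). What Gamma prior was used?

Gamma(shape=21, rate=6)

A Gamma(α, β) prior (rate parametrization) on a Poisson rate with n observations summing to S gives posterior Gamma(α+S, β+n).
So α = 126 − 105 = 21 and β = 25 − 19 = 6.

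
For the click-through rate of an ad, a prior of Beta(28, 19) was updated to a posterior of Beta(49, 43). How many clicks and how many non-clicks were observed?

21 clicks and 24 non-clicks

Beta is conjugate to the binomial likelihood: posterior = Beta(α+s, β+f).
Match parameters: s=49−28=21, f=43−19=24.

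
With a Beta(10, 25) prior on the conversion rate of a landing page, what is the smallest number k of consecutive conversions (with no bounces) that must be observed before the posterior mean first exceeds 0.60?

k = 28

After k conversions and 0 bounces the posterior is Beta(10+k, 25), with mean (10+k)/(10+25+k).
Set (10+k)/(35+k) > 0.60 and solve: k > (0.60·35 − 10)/(1 − 0.60) = 27.500.
The smallest integer exceeding 27.500 is 28.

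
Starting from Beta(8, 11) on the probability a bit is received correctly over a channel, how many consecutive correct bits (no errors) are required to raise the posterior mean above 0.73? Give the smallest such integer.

k = 22

After k correct bits and 0 errors the posterior is Beta(8+k, 11), with mean (8+k)/(8+11+k).
Set (8+k)/(19+k) > 0.73 and solve: k > (0.73·19 − 8)/(1 − 0.73) = 21.741.
The smallest integer exceeding 21.741 is 22, and checking k=22: (30)/(41) = 0.7317 > 0.73.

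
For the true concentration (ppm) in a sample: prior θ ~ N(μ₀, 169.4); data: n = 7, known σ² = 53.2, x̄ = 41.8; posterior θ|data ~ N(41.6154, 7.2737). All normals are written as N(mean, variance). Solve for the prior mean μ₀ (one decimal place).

With known observation variance, the Normal–Normal posterior has precision τ_n = τ₀ + n/σ² and mean μ_n = (τ₀μ₀ + (n/σ²)x̄)/τ_n.
Here τ₀ = 1/169.4 = 0.005903 and τ_data = 7/53.2 = 0.131579, so τ_n = 0.137482.
Rearranging for μ₀: μ₀ = (μ_n·τ_n − τ_data·x̄)/τ₀ = (41.6154·0.137482 − 0.131579·41.8) / 0.005903 = 0.221366/0.005903 ≈ 37.5.

μ₀ = 37.5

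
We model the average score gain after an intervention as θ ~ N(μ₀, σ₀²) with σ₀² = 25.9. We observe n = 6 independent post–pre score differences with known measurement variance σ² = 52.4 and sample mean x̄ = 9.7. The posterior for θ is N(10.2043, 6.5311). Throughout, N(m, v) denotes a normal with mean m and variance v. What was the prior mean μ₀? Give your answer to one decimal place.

The posterior mean is a precision-weighted average: μ_n = (τ₀μ₀ + τ_data·x̄)/(τ₀+τ_data), with τ₀=1/σ₀² and τ_data=n/σ².
Here τ₀ = 1/25.9 = 0.038610 and τ_data = 6/52.4 = 0.114504, so τ_n = 0.153114.
Rearranging for μ₀: μ₀ = (μ_n·τ_n − τ_data·x̄)/τ₀ = (10.2043·0.153114 − 0.114504·9.7) / 0.038610 = 0.451732/0.038610 ≈ 11.7.

μ₀ = 11.7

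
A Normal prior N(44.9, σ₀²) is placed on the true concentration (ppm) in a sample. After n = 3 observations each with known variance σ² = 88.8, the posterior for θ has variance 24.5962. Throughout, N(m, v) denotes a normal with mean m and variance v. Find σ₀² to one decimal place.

For the Normal–Normal model with known σ², precisions add: τ_n = τ₀ + n/σ².
So 1/σ₀² = 1/24.5962 − 3/88.8 = 0.040657 − 0.033784 = 0.006873.
Hence σ₀² = 1/0.006873 ≈ 145.5.

σ₀² = 145.5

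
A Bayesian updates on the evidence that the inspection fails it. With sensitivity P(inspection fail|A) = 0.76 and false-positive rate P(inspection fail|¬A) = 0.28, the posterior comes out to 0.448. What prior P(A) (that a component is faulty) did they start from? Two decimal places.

P(A) = 0.23

In odds form, posterior odds = prior odds × likelihood ratio, so prior odds = posterior odds ÷ LR.
Posterior odds = 0.448/(1−0.448) = 0.8116. LR = 0.76/0.28 = 2.7143.
Prior odds = 0.8116/2.7143 = 0.2990, so P(A) = 0.2990/(1+0.2990) ≈ 0.23.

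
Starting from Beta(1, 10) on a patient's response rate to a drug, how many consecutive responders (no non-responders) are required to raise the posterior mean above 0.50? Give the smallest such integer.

k = 10

After k responders and 0 non-responders the posterior is Beta(1+k, 10), with mean (1+k)/(1+10+k).
Set (1+k)/(11+k) > 0.50 and solve: k > (0.50·11 − 1)/(1 − 0.50) = 9.000.
The smallest integer exceeding 9.000 is 10.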